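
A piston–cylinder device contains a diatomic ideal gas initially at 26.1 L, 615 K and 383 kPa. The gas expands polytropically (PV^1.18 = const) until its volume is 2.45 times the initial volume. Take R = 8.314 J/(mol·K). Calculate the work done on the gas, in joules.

-8270 J

n = P₁V₁/(RT₁) = 383×26.1/(8.314×615) = 1.96 mol.
Polytropic n=1.18: T₂ = T₁(V₁/V₂)^(n−1) = 615×(0.408)^0.18 = 523 K; P₂ = P₁(V₁/V₂)^n = 133 kPa.
W = (P₁V₁−P₂V₂)/(n−1) = (383×26.1−133×63.9)/0.18 = 8270 J.
Work done on the gas = −W_by = -8270 J.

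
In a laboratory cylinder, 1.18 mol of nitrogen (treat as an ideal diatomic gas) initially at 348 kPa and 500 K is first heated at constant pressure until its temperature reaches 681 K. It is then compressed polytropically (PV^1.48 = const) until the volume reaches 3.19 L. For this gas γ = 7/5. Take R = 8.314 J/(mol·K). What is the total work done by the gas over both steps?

-17200 J

V₁ = nRT₁/P₁ = 1.18×8.314×500/348 = 14.1 L.
Step 1 — Isobaric: P stays 348 kPa; V/T = const ⇒ T₂ = 681 K, V₂ = 19.2 L.
W = PΔV = 348×(19.2−14.1) kPa·L = 1780 J.
ΔU = nCvΔT = 1.18×20.8×(681−500) = 4440 J.
Q = ΔU + W = nCpΔT = 6210 J.
State after step 1: P = 348 kPa, V = 19.2 L, T = 681 K.
Step 2 — Polytropic n=1.48: T₂ = T₁(V₁/V₂)^(n−1) = 681×(6.02)^0.48 = 1610 K; P₂ = P₁(V₁/V₂)^n = 4960 kPa.
W = (P₁V₁−P₂V₂)/(n−1) = (348×19.2−4960×3.19)/0.48 = -19000 J.
ΔU = nCvΔT = 1.18×20.8×(1610−681) = 22800 J.
Q = ΔU + W = 3800 J.
Net over both steps: W = -17200 J, Q = 10000 J, ΔU = 27300 J.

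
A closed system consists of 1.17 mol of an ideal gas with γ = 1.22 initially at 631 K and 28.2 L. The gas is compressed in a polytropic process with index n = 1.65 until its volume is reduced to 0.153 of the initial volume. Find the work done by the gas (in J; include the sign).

-22600 J

P₁ = nRT₁/V₁ = 1.17×8.314×631/28.2 = 218 kPa.
Polytropic n=1.65: T₂ = T₁(V₁/V₂)^(n−1) = 631×(6.54)^0.65 = 2140 K; P₂ = P₁(V₁/V₂)^n = 4820 kPa.
W = (P₁V₁−P₂V₂)/(n−1) = (218×28.2−4820×4.31)/0.65 = -22600 J.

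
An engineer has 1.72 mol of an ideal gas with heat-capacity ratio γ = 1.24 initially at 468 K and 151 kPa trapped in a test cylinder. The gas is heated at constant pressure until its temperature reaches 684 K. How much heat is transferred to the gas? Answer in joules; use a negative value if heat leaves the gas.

16000 J

V₁ = nRT₁/P₁ = 1.72×8.314×468/151 = 44.3 L.
Isobaric: P stays 151 kPa; V/T = const ⇒ T₂ = 684 K, V₂ = 64.8 L.
W = PΔV = 151×(64.8−44.3) kPa·L = 3090 J.
ΔU = nCvΔT = 1.72×34.6×(684−468) = 12900 J.
Q = ΔU + W = nCpΔT = 16000 J.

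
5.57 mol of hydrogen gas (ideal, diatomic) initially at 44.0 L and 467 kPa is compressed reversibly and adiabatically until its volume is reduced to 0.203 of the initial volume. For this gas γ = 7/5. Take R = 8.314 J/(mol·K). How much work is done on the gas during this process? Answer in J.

45800 J

T₁ = P₁V₁/(nR) = 467×44.0/(5.57×8.314) = 444 K.
Adiabatic: TV^(γ−1) = const ⇒ T₂ = 444×(4.93)^0.400 = 840 K; PV^γ = const ⇒ P₂ = 4350 kPa.
ΔU = nCvΔT = 5.57×20.8×(840−444) = 45800 J.
Q = 0 for an adiabatic process, so W = −ΔU = -45800 J.
Work done on the gas = −W_by = 45800 J.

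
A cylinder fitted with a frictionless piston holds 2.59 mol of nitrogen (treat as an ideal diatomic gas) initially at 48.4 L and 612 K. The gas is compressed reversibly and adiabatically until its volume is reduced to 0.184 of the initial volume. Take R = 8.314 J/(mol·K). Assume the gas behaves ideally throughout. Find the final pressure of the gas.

P₁ = nRT₁/V₁ = 2.59×8.314×612/48.4 = 272 kPa.
Adiabatic: TV^(γ−1) = const ⇒ T₂ = 612×(5.43)^0.400 = 1200 K; PV^γ = const ⇒ P₂ = 2910 kPa.

2910 kPa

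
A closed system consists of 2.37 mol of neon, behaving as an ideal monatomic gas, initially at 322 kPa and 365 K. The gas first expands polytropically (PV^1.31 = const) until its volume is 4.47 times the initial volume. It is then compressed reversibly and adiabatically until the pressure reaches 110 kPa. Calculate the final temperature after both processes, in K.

V₁ = nRT₁/P₁ = 2.37×8.314×365/322 = 22.3 L.
Step 1 — Polytropic n=1.31: T₂ = T₁(V₁/V₂)^(n−1) = 365×(0.224)^0.31 = 229 K; P₂ = P₁(V₁/V₂)^n = 45.3 kPa.
W = (P₁V₁−P₂V₂)/(n−1) = (322×22.3−45.3×99.8)/0.31 = 8620 J.
ΔU = nCvΔT = 2.37×12.5×(229−365) = -4010 J.
Q = ΔU + W = 4610 J.
State after step 1: P = 45.3 kPa, V = 99.8 L, T = 229 K.
Step 2 — Adiabatic: T₂/T₁ = (P₂/P₁)^((γ−1)/γ) ⇒ T₂ = 229×(2.43)^0.400 = 327 K; V₂ = 58.6 L.
ΔU = nCvΔT = 2.37×12.5×(327−229) = 2890 J.
Q = 0 for an adiabatic process, so W = −ΔU = -2890 J.
Net over both steps: W = 5730 J, Q = 4610 J, ΔU = -1120 J.

327 K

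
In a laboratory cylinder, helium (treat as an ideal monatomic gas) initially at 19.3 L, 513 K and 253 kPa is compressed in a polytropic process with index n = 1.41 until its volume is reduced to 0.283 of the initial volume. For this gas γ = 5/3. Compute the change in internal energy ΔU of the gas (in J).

4970 J

n = P₁V₁/(RT₁) = 253×19.3/(8.314×513) = 1.14 mol.
Polytropic n=1.41: T₂ = T₁(V₁/V₂)^(n−1) = 513×(3.53)^0.41 = 861 K; P₂ = P₁(V₁/V₂)^n = 1500 kPa.
For an ideal gas ΔU = nCvΔT with Cv = (3/2)R = 12.5 J/(mol·K).
ΔU = 1.14×12.5×(861−513) = 4970 J.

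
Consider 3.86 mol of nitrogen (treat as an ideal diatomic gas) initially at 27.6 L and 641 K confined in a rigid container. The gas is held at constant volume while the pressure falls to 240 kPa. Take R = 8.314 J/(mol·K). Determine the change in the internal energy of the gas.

P₁ = nRT₁/V₁ = 3.86×8.314×641/27.6 = 745 kPa.
Isochoric: V stays 27.6 L; P/T = const ⇒ T₂ = 206 K, P₂ = 240 kPa.
For an ideal gas ΔU = nCvΔT with Cv = (5/2)R = 20.8 J/(mol·K).
ΔU = 3.86×20.8×(206−641) = -34900 J.

-34900 J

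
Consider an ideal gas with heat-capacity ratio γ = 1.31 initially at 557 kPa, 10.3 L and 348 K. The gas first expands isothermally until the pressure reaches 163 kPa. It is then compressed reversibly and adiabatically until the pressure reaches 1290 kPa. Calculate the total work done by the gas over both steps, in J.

n = P₁V₁/(RT₁) = 557×10.3/(8.314×348) = 1.98 mol.
Step 1 — Isothermal: T stays 348 K; PV = const ⇒ V₂ = 35.2 L, P₂ = 163 kPa.
ΔU = 0 (ideal gas, T constant).
W = nRT ln(V₂/V₁) = 1.98×8.314×348×ln(3.42) = 7050 J.
Q = ΔU + W = 7050 J.
State after step 1: P = 163 kPa, V = 35.2 L, T = 348 K.
Step 2 — Adiabatic: T₂/T₁ = (P₂/P₁)^((γ−1)/γ) ⇒ T₂ = 348×(7.91)^0.237 = 568 K; V₂ = 7.26 L.
ΔU = nCvΔT = 1.98×26.8×(568−348) = 11700 J.
Q = 0 for an adiabatic process, so W = −ΔU = -11700 J.
Net over both steps: W = -4640 J, Q = 7050 J, ΔU = 11700 J.

-4640 J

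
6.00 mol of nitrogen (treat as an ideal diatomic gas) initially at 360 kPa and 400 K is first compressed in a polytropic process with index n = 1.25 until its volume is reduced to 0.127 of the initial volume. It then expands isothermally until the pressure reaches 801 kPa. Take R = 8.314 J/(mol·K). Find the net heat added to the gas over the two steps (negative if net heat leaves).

V₁ = nRT₁/P₁ = 6.00×8.314×400/360 = 55.4 L.
Step 1 — Polytropic n=1.25: T₂ = T₁(V₁/V₂)^(n−1) = 400×(7.87)^0.25 = 670 K; P₂ = P₁(V₁/V₂)^n = 4750 kPa.
W = (P₁V₁−P₂V₂)/(n−1) = (360×55.4−4750×7.04)/0.25 = -53900 J.
ΔU = nCvΔT = 6.00×20.8×(670−400) = 33700 J.
Q = ΔU + W = -20200 J.
State after step 1: P = 4750 kPa, V = 7.04 L, T = 670 K.
Step 2 — Isothermal: T stays 670 K; PV = const ⇒ V₂ = 41.7 L, P₂ = 801 kPa.
ΔU = 0 (ideal gas, T constant).
W = nRT ln(V₂/V₁) = 6.00×8.314×670×ln(5.93) = 59500 J.
Q = ΔU + W = 59500 J.
Net over both steps: W = 5600 J, Q = 39300 J, ΔU = 33700 J.

39300 J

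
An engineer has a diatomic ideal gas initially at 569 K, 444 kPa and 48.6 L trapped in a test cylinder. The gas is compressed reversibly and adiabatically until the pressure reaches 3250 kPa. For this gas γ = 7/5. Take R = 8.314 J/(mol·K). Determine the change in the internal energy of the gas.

41300 J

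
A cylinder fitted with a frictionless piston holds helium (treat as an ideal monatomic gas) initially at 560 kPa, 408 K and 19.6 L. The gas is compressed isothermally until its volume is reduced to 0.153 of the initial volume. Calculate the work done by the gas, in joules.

n = P₁V₁/(RT₁) = 560×19.6/(8.314×408) = 3.24 mol.
Isothermal: T stays 408 K; PV = const ⇒ V₂ = 3.00 L, P₂ = 3660 kPa.
W = nRT ln(V₂/V₁) = 3.24×8.314×408×ln(0.153) = -20600 J.

-20600 J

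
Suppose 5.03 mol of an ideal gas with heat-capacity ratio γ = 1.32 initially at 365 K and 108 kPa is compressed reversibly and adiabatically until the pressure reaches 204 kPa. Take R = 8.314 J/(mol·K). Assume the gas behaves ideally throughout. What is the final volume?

V₁ = nRT₁/P₁ = 5.03×8.314×365/108 = 141 L.
Adiabatic: T₂/T₁ = (P₂/P₁)^((γ−1)/γ) ⇒ T₂ = 365×(1.89)^0.242 = 426 K; V₂ = 87.3 L.

87.3 L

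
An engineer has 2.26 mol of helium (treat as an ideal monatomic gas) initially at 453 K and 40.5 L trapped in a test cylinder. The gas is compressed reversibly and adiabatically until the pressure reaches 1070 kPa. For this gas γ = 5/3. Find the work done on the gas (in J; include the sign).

11700 J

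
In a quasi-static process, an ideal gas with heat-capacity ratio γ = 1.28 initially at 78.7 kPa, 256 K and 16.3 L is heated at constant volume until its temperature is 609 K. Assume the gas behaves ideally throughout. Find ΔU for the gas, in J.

6320 J

n = P₁V₁/(RT₁) = 78.7×16.3/(8.314×256) = 0.603 mol.
Isochoric: V stays 16.3 L; P/T = const ⇒ T₂ = 609 K, P₂ = 187 kPa.
For an ideal gas ΔU = nCvΔT with Cv = R/(γ−1) = 29.7 J/(mol·K).
ΔU = 0.603×29.7×(609−256) = 6320 J.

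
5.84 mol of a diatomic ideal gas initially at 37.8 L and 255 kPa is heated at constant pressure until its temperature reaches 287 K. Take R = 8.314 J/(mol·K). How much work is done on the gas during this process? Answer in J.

T₁ = P₁V₁/(nR) = 255×37.8/(5.84×8.314) = 199 K.
Isobaric: P stays 255 kPa; V/T = const ⇒ T₂ = 287 K, V₂ = 54.6 L.
W = PΔV = 255×(54.6−37.8) kPa·L = 4300 J.
Work done on the gas = −W_by = -4300 J.

-4300 J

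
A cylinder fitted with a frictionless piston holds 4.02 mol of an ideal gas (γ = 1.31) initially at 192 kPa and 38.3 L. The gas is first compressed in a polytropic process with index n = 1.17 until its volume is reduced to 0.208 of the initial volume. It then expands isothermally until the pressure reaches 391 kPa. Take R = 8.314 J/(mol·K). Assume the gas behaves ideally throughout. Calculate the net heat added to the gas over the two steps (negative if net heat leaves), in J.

4840 J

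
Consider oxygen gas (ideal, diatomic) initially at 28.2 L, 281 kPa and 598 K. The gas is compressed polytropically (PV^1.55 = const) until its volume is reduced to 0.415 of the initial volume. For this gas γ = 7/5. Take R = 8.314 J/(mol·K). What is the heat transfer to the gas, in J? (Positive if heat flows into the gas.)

n = P₁V₁/(RT₁) = 281×28.2/(8.314×598) = 1.59 mol.
Polytropic n=1.55: T₂ = T₁(V₁/V₂)^(n−1) = 598×(2.41)^0.55 = 970 K; P₂ = P₁(V₁/V₂)^n = 1100 kPa.
W = (P₁V₁−P₂V₂)/(n−1) = (281×28.2−1100×11.7)/0.55 = -8960 J.
ΔU = nCvΔT = 1.59×20.8×(970−598) = 12300 J.
Q = ΔU + W = 3360 J.

3360 J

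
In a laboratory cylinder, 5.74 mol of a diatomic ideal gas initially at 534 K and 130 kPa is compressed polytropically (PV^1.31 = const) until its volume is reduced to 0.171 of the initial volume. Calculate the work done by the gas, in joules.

V₁ = nRT₁/P₁ = 5.74×8.314×534/130 = 196 L.
Polytropic n=1.31: T₂ = T₁(V₁/V₂)^(n−1) = 534×(5.85)^0.31 = 923 K; P₂ = P₁(V₁/V₂)^n = 1310 kPa.
W = (P₁V₁−P₂V₂)/(n−1) = (130×196−1310×33.5)/0.31 = -59900 J.

-59900 J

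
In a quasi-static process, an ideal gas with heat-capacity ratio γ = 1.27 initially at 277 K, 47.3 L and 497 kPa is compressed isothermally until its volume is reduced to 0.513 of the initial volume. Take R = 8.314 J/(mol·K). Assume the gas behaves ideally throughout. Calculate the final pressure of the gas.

Isothermal: T stays 277 K; PV = const ⇒ V₂ = 24.3 L, P₂ = 969 kPa.

969 kPa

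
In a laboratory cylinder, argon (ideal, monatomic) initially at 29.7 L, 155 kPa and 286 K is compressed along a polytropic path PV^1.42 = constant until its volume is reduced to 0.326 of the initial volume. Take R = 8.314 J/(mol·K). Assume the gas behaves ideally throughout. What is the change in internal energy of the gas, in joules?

n = P₁V₁/(RT₁) = 155×29.7/(8.314×286) = 1.94 mol.
Polytropic n=1.42: T₂ = T₁(V₁/V₂)^(n−1) = 286×(3.07)^0.42 = 458 K; P₂ = P₁(V₁/V₂)^n = 761 kPa.
For an ideal gas ΔU = nCvΔT with Cv = (3/2)R = 12.5 J/(mol·K).
ΔU = 1.94×12.5×(458−286) = 4150 J.

4150 J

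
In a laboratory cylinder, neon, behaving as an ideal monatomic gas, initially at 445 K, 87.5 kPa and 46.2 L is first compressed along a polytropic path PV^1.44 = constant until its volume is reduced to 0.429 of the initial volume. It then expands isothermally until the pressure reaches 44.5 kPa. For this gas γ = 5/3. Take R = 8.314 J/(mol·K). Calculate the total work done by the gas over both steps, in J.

6970 J

n = P₁V₁/(RT₁) = 87.5×46.2/(8.314×445) = 1.09 mol.
Step 1 — Polytropic n=1.44: T₂ = T₁(V₁/V₂)^(n−1) = 445×(2.33)^0.44 = 646 K; P₂ = P₁(V₁/V₂)^n = 296 kPa.
W = (P₁V₁−P₂V₂)/(n−1) = (87.5×46.2−296×19.8)/0.44 = -4150 J.
ΔU = nCvΔT = 1.09×12.5×(646−445) = 2740 J.
Q = ΔU + W = -1410 J.
State after step 1: P = 296 kPa, V = 19.8 L, T = 646 K.
Step 2 — Isothermal: T stays 646 K; PV = const ⇒ V₂ = 132 L, P₂ = 44.5 kPa.
ΔU = 0 (ideal gas, T constant).
W = nRT ln(V₂/V₁) = 1.09×8.314×646×ln(6.65) = 11100 J.
Q = ΔU + W = 11100 J.
Net over both steps: W = 6970 J, Q = 9710 J, ΔU = 2740 J.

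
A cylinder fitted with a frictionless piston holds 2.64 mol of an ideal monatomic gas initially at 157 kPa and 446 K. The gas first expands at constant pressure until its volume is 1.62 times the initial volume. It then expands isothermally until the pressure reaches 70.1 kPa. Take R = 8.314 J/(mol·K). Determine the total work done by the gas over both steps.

18900 J

V₁ = nRT₁/P₁ = 2.64×8.314×446/157 = 62.4 L.
Step 1 — Isobaric: P stays 157 kPa; V/T = const ⇒ T₂ = 723 K, V₂ = 101 L.
W = PΔV = 157×(101−62.4) kPa·L = 6070 J.
ΔU = nCvΔT = 2.64×12.5×(723−446) = 9100 J.
Q = ΔU + W = nCpΔT = 15200 J.
State after step 1: P = 157 kPa, V = 101 L, T = 723 K.
Step 2 — Isothermal: T stays 723 K; PV = const ⇒ V₂ = 226 L, P₂ = 70.1 kPa.
ΔU = 0 (ideal gas, T constant).
W = nRT ln(V₂/V₁) = 2.64×8.314×723×ln(2.24) = 12800 J.
Q = ΔU + W = 12800 J.
Net over both steps: W = 18900 J, Q = 28000 J, ΔU = 9100 J.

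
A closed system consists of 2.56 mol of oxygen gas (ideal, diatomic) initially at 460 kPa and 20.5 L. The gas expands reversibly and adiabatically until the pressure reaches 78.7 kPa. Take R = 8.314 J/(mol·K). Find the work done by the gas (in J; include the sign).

9340 J

T₁ = P₁V₁/(nR) = 460×20.5/(2.56×8.314) = 443 K.
Adiabatic: T₂/T₁ = (P₂/P₁)^((γ−1)/γ) ⇒ T₂ = 443×(0.171)^0.286 = 268 K; V₂ = 72.4 L.
ΔU = nCvΔT = 2.56×20.8×(268−443) = -9340 J.
Q = 0 for an adiabatic process, so W = −ΔU = 9340 J.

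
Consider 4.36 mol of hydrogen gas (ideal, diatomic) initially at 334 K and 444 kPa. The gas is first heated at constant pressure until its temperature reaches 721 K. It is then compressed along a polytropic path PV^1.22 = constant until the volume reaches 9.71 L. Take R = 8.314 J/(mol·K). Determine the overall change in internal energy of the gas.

66900 J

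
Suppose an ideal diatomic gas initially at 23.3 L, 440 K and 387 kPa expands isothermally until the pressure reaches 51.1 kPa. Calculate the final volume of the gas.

176 L

Isothermal: T stays 440 K; PV = const ⇒ V₂ = 176 L, P₂ = 51.1 kPa.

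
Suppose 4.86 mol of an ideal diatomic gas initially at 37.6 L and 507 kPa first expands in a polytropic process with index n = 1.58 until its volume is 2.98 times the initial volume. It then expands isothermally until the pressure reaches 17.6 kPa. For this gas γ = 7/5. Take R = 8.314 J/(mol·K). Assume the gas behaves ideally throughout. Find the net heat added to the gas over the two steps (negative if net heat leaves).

9610 J

T₁ = P₁V₁/(nR) = 507×37.6/(4.86×8.314) = 472 K.
Step 1 — Polytropic n=1.58: T₂ = T₁(V₁/V₂)^(n−1) = 472×(0.336)^0.58 = 250 K; P₂ = P₁(V₁/V₂)^n = 90.3 kPa.
W = (P₁V₁−P₂V₂)/(n−1) = (507×37.6−90.3×112)/0.58 = 15400 J.
ΔU = nCvΔT = 4.86×20.8×(250−472) = -22400 J.
Q = ΔU + W = -6940 J.
State after step 1: P = 90.3 kPa, V = 112 L, T = 250 K.
Step 2 — Isothermal: T stays 250 K; PV = const ⇒ V₂ = 575 L, P₂ = 17.6 kPa.
ΔU = 0 (ideal gas, T constant).
W = nRT ln(V₂/V₁) = 4.86×8.314×250×ln(5.13) = 16500 J.
Q = ΔU + W = 16500 J.
Net over both steps: W = 32000 J, Q = 9610 J, ΔU = -22400 J.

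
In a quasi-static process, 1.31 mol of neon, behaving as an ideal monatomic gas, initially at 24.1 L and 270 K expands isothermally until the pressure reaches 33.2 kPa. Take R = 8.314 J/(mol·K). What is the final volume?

P₁ = nRT₁/V₁ = 1.31×8.314×270/24.1 = 122 kPa.
Isothermal: T stays 270 K; PV = const ⇒ V₂ = 88.6 L, P₂ = 33.2 kPa.

88.6 L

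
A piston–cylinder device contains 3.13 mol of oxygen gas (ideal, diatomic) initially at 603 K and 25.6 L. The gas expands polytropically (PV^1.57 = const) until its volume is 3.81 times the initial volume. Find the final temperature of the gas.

281 K

P₁ = nRT₁/V₁ = 3.13×8.314×603/25.6 = 613 kPa.
Polytropic n=1.57: T₂ = T₁(V₁/V₂)^(n−1) = 603×(0.262)^0.57 = 281 K; P₂ = P₁(V₁/V₂)^n = 75.1 kPa.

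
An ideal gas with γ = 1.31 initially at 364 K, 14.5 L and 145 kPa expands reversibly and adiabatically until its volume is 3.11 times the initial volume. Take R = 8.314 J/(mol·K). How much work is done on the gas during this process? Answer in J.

-2010 J

n = P₁V₁/(RT₁) = 145×14.5/(8.314×364) = 0.695 mol.
Adiabatic: TV^(γ−1) = const ⇒ T₂ = 364×(0.322)^0.310 = 256 K; PV^γ = const ⇒ P₂ = 32.8 kPa.
ΔU = nCvΔT = 0.695×26.8×(256−364) = -2010 J.
Q = 0 for an adiabatic process, so W = −ΔU = 2010 J.
Work done on the gas = −W_by = -2010 J.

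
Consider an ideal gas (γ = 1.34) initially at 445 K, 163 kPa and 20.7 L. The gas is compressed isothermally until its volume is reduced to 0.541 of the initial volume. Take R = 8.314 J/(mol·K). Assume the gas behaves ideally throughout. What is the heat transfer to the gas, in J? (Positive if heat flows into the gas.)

-2070 J

n = P₁V₁/(RT₁) = 163×20.7/(8.314×445) = 0.912 mol.
Isothermal: T stays 445 K; PV = const ⇒ V₂ = 11.2 L, P₂ = 301 kPa.
ΔU = 0 (ideal gas, T constant).
W = nRT ln(V₂/V₁) = 0.912×8.314×445×ln(0.541) = -2070 J.
Q = ΔU + W = -2070 J.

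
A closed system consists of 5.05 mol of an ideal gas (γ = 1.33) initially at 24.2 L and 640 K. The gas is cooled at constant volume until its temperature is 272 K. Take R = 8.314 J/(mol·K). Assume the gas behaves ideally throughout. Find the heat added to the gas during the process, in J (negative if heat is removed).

-46800 J

P₁ = nRT₁/V₁ = 5.05×8.314×640/24.2 = 1110 kPa.
Isochoric: V stays 24.2 L; P/T = const ⇒ T₂ = 272 K, P₂ = 472 kPa.
W = 0 (no volume change).
ΔU = nCvΔT = 5.05×25.2×(272−640) = -46800 J.
Q = ΔU = -46800 J.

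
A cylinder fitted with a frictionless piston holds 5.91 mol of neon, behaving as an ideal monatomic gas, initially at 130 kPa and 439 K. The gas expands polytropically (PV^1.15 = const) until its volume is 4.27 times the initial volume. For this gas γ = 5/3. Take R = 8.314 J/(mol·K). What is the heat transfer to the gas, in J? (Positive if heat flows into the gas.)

21800 J

V₁ = nRT₁/P₁ = 5.91×8.314×439/130 = 166 L.
Polytropic n=1.15: T₂ = T₁(V₁/V₂)^(n−1) = 439×(0.234)^0.15 = 353 K; P₂ = P₁(V₁/V₂)^n = 24.5 kPa.
W = (P₁V₁−P₂V₂)/(n−1) = (130×166−24.5×709)/0.15 = 28100 J.
ΔU = nCvΔT = 5.91×12.5×(353−439) = -6330 J.
Q = ΔU + W = 21800 J.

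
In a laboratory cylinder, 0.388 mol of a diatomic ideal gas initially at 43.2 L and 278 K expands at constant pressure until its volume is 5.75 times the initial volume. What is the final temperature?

P₁ = nRT₁/V₁ = 0.388×8.314×278/43.2 = 20.8 kPa.
Isobaric: P stays 20.8 kPa; V/T = const ⇒ T₂ = 1600 K, V₂ = 248 L.

1600 K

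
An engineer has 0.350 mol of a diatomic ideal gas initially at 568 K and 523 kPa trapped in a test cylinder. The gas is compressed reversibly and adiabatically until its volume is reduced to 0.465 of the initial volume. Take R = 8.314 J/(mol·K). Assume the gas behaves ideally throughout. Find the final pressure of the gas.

V₁ = nRT₁/P₁ = 0.350×8.314×568/523 = 3.16 L.
Adiabatic: TV^(γ−1) = const ⇒ T₂ = 568×(2.15)^0.400 = 772 K; PV^γ = const ⇒ P₂ = 1530 kPa.

1530 kPa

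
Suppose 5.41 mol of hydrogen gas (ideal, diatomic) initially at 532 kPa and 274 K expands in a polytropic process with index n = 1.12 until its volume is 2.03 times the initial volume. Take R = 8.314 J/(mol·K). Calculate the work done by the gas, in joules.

8370 J

V₁ = nRT₁/P₁ = 5.41×8.314×274/532 = 23.2 L.
Polytropic n=1.12: T₂ = T₁(V₁/V₂)^(n−1) = 274×(0.493)^0.12 = 252 K; P₂ = P₁(V₁/V₂)^n = 241 kPa.
W = (P₁V₁−P₂V₂)/(n−1) = (532×23.2−241×47.0)/0.12 = 8370 J.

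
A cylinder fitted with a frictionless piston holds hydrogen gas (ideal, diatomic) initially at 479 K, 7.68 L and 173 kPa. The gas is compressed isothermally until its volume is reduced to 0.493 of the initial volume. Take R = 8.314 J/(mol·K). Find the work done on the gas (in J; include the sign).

n = P₁V₁/(RT₁) = 173×7.68/(8.314×479) = 0.334 mol.
Isothermal: T stays 479 K; PV = const ⇒ V₂ = 3.79 L, P₂ = 351 kPa.
W = nRT ln(V₂/V₁) = 0.334×8.314×479×ln(0.493) = -940 J.
Work done on the gas = −W_by = 940 J.

940 J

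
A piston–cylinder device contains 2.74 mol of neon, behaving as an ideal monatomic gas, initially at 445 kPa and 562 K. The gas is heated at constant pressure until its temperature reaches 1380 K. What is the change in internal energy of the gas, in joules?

V₁ = nRT₁/P₁ = 2.74×8.314×562/445 = 28.8 L.
Isobaric: P stays 445 kPa; V/T = const ⇒ T₂ = 1380 K, V₂ = 70.6 L.
For an ideal gas ΔU = nCvΔT with Cv = (3/2)R = 12.5 J/(mol·K).
ΔU = 2.74×12.5×(1380−562) = 28000 J.

28000 J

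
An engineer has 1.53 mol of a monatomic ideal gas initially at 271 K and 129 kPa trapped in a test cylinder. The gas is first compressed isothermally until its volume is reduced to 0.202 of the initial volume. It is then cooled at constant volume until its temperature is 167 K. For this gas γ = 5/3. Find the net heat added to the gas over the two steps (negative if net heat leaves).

V₁ = nRT₁/P₁ = 1.53×8.314×271/129 = 26.7 L.
Step 1 — Isothermal: T stays 271 K; PV = const ⇒ V₂ = 5.40 L, P₂ = 639 kPa.
ΔU = 0 (ideal gas, T constant).
W = nRT ln(V₂/V₁) = 1.53×8.314×271×ln(0.202) = -5510 J.
Q = ΔU + W = -5510 J.
State after step 1: P = 639 kPa, V = 5.40 L, T = 271 K.
Step 2 — Isochoric: V stays 5.40 L; P/T = const ⇒ T₂ = 167 K, P₂ = 394 kPa.
W = 0 (no volume change).
ΔU = nCvΔT = 1.53×12.5×(167−271) = -1980 J.
Q = ΔU = -1980 J.
Net over both steps: W = -5510 J, Q = -7500 J, ΔU = -1980 J.

-7500 J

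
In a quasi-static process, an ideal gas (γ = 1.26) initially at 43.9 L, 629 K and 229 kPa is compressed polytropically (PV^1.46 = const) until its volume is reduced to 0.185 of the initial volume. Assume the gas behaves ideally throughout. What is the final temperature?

1370 K

Polytropic n=1.46: T₂ = T₁(V₁/V₂)^(n−1) = 629×(5.41)^0.46 = 1370 K; P₂ = P₁(V₁/V₂)^n = 2690 kPa.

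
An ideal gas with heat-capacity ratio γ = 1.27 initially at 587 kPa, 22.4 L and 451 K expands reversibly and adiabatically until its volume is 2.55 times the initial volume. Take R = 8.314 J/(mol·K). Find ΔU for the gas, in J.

-10900 J

n = P₁V₁/(RT₁) = 587×22.4/(8.314×451) = 3.51 mol.
Adiabatic: TV^(γ−1) = const ⇒ T₂ = 451×(0.392)^0.270 = 350 K; PV^γ = const ⇒ P₂ = 179 kPa.
For an ideal gas ΔU = nCvΔT with Cv = R/(γ−1) = 30.8 J/(mol·K).
ΔU = 3.51×30.8×(350−451) = -10900 J.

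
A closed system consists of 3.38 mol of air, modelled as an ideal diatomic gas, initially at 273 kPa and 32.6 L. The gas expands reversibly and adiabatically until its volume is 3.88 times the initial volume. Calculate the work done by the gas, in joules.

T₁ = P₁V₁/(nR) = 273×32.6/(3.38×8.314) = 317 K.
Adiabatic: TV^(γ−1) = const ⇒ T₂ = 317×(0.258)^0.400 = 184 K; PV^γ = const ⇒ P₂ = 40.9 kPa.
ΔU = nCvΔT = 3.38×20.8×(184−317) = -9310 J.
Q = 0 for an adiabatic process, so W = −ΔU = 9310 J.

9310 J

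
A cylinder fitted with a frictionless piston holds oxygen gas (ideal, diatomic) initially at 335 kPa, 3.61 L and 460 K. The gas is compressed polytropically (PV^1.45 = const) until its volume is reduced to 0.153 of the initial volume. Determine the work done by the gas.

-3570 J

n = P₁V₁/(RT₁) = 335×3.61/(8.314×460) = 0.316 mol.
Polytropic n=1.45: T₂ = T₁(V₁/V₂)^(n−1) = 460×(6.54)^0.45 = 1070 K; P₂ = P₁(V₁/V₂)^n = 5100 kPa.
W = (P₁V₁−P₂V₂)/(n−1) = (335×3.61−5100×0.552)/0.45 = -3570 J.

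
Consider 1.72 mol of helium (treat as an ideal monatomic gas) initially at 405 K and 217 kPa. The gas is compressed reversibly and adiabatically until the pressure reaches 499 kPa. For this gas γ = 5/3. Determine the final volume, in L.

V₁ = nRT₁/P₁ = 1.72×8.314×405/217 = 26.7 L.
Adiabatic: T₂/T₁ = (P₂/P₁)^((γ−1)/γ) ⇒ T₂ = 405×(2.30)^0.400 = 565 K; V₂ = 16.2 L.

16.2 L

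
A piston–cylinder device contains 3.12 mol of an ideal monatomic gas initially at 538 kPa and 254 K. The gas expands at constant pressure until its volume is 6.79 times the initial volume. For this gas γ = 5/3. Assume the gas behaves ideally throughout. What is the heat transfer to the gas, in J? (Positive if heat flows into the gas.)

95400 J

V₁ = nRT₁/P₁ = 3.12×8.314×254/538 = 12.2 L.
Isobaric: P stays 538 kPa; V/T = const ⇒ T₂ = 1720 K, V₂ = 83.2 L.
W = PΔV = 538×(83.2−12.2) kPa·L = 38100 J.
ΔU = nCvΔT = 3.12×12.5×(1720−254) = 57200 J.
Q = ΔU + W = nCpΔT = 95400 J.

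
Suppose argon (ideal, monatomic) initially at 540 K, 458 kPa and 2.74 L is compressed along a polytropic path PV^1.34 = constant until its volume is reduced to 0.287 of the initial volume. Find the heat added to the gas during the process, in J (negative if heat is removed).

n = P₁V₁/(RT₁) = 458×2.74/(8.314×540) = 0.280 mol.
Polytropic n=1.34: T₂ = T₁(V₁/V₂)^(n−1) = 540×(3.48)^0.34 = 825 K; P₂ = P₁(V₁/V₂)^n = 2440 kPa.
W = (P₁V₁−P₂V₂)/(n−1) = (458×2.74−2440×0.786)/0.34 = -1950 J.
ΔU = nCvΔT = 0.280×12.5×(825−540) = 995 J.
Q = ΔU + W = -956 J.

-956 J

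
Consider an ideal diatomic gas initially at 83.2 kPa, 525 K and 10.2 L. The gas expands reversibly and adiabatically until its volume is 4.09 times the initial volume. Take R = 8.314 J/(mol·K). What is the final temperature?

299 K

Adiabatic: TV^(γ−1) = const ⇒ T₂ = 525×(0.244)^0.400 = 299 K; PV^γ = const ⇒ P₂ = 11.6 kPa.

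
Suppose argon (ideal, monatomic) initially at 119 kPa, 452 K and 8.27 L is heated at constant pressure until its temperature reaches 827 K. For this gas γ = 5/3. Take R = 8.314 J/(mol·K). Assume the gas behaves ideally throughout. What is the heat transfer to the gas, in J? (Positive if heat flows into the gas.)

n = P₁V₁/(RT₁) = 119×8.27/(8.314×452) = 0.262 mol.
Isobaric: P stays 119 kPa; V/T = const ⇒ T₂ = 827 K, V₂ = 15.1 L.
W = PΔV = 119×(15.1−8.27) kPa·L = 816 J.
ΔU = nCvΔT = 0.262×12.5×(827−452) = 1220 J.
Q = ΔU + W = nCpΔT = 2040 J.

2040 J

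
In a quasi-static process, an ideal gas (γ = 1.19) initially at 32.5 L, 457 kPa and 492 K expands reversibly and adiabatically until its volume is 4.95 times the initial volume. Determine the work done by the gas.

n = P₁V₁/(RT₁) = 457×32.5/(8.314×492) = 3.63 mol.
Adiabatic: TV^(γ−1) = const ⇒ T₂ = 492×(0.202)^0.190 = 363 K; PV^γ = const ⇒ P₂ = 68.1 kPa.
ΔU = nCvΔT = 3.63×43.8×(363−492) = -20500 J.
Q = 0 for an adiabatic process, so W = −ΔU = 20500 J.

20500 J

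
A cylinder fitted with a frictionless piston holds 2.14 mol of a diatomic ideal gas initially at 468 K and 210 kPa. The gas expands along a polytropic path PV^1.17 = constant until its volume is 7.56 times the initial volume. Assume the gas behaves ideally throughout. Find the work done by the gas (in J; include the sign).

V₁ = nRT₁/P₁ = 2.14×8.314×468/210 = 39.7 L.
Polytropic n=1.17: T₂ = T₁(V₁/V₂)^(n−1) = 468×(0.132)^0.17 = 332 K; P₂ = P₁(V₁/V₂)^n = 19.7 kPa.
W = (P₁V₁−P₂V₂)/(n−1) = (210×39.7−19.7×300)/0.17 = 14300 J.

14300 J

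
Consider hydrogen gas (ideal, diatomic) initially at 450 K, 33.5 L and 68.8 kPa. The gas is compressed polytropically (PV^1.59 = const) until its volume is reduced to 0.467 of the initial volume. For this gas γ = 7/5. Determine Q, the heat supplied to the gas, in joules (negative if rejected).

n = P₁V₁/(RT₁) = 68.8×33.5/(8.314×450) = 0.616 mol.
Polytropic n=1.59: T₂ = T₁(V₁/V₂)^(n−1) = 450×(2.14)^0.59 = 705 K; P₂ = P₁(V₁/V₂)^n = 231 kPa.
W = (P₁V₁−P₂V₂)/(n−1) = (68.8×33.5−231×15.6)/0.59 = -2220 J.
ΔU = nCvΔT = 0.616×20.8×(705−450) = 3270 J.
Q = ΔU + W = 1050 J.

1050 J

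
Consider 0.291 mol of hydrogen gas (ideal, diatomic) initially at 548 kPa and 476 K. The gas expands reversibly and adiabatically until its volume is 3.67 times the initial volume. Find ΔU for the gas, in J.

-1170 J

V₁ = nRT₁/P₁ = 0.291×8.314×476/548 = 2.10 L.
Adiabatic: TV^(γ−1) = const ⇒ T₂ = 476×(0.272)^0.400 = 283 K; PV^γ = const ⇒ P₂ = 88.8 kPa.
For an ideal gas ΔU = nCvΔT with Cv = (5/2)R = 20.8 J/(mol·K).
ΔU = 0.291×20.8×(283−476) = -1170 J.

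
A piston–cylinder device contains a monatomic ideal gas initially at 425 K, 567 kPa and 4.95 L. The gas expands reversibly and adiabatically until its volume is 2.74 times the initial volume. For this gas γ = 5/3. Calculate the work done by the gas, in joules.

n = P₁V₁/(RT₁) = 567×4.95/(8.314×425) = 0.794 mol.
Adiabatic: TV^(γ−1) = const ⇒ T₂ = 425×(0.365)^0.667 = 217 K; PV^γ = const ⇒ P₂ = 106 kPa.
ΔU = nCvΔT = 0.794×12.5×(217−425) = -2060 J.
Q = 0 for an adiabatic process, so W = −ΔU = 2060 J.

2060 J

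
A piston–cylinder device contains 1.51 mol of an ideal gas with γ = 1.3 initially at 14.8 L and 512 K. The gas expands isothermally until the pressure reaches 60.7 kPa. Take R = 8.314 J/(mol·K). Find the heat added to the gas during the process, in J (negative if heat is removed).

12600 J

P₁ = nRT₁/V₁ = 1.51×8.314×512/14.8 = 434 kPa.
Isothermal: T stays 512 K; PV = const ⇒ V₂ = 106 L, P₂ = 60.7 kPa.
ΔU = 0 (ideal gas, T constant).
W = nRT ln(V₂/V₁) = 1.51×8.314×512×ln(7.15) = 12600 J.
Q = ΔU + W = 12600 J.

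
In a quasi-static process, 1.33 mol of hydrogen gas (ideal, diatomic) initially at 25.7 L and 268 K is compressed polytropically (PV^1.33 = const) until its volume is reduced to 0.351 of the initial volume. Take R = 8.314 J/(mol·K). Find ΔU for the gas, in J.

P₁ = nRT₁/V₁ = 1.33×8.314×268/25.7 = 115 kPa.
Polytropic n=1.33: T₂ = T₁(V₁/V₂)^(n−1) = 268×(2.85)^0.33 = 379 K; P₂ = P₁(V₁/V₂)^n = 464 kPa.
For an ideal gas ΔU = nCvΔT with Cv = (5/2)R = 20.8 J/(mol·K).
ΔU = 1.33×20.8×(379−268) = 3060 J.

3060 J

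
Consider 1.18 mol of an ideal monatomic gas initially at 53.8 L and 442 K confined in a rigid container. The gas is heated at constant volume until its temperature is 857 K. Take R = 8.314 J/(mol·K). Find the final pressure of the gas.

P₁ = nRT₁/V₁ = 1.18×8.314×442/53.8 = 80.6 kPa.
Isochoric: V stays 53.8 L; P/T = const ⇒ T₂ = 857 K, P₂ = 156 kPa.

156 kPa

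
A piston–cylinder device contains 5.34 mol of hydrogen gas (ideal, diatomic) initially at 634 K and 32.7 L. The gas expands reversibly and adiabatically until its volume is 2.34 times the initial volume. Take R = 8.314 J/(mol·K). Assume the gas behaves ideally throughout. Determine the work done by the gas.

20300 J

P₁ = nRT₁/V₁ = 5.34×8.314×634/32.7 = 861 kPa.
Adiabatic: TV^(γ−1) = const ⇒ T₂ = 634×(0.427)^0.400 = 451 K; PV^γ = const ⇒ P₂ = 262 kPa.
ΔU = nCvΔT = 5.34×20.8×(451−634) = -20300 J.
Q = 0 for an adiabatic process, so W = −ΔU = 20300 J.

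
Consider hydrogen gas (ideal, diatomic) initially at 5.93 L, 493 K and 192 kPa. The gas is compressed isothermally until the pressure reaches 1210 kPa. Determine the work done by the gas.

n = P₁V₁/(RT₁) = 192×5.93/(8.314×493) = 0.278 mol.
Isothermal: T stays 493 K; PV = const ⇒ V₂ = 0.941 L, P₂ = 1210 kPa.
W = nRT ln(V₂/V₁) = 0.278×8.314×493×ln(0.159) = -2100 J.

-2100 J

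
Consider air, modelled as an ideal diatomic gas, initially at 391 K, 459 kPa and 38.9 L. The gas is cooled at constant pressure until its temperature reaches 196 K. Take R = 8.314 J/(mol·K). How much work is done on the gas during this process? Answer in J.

8900 J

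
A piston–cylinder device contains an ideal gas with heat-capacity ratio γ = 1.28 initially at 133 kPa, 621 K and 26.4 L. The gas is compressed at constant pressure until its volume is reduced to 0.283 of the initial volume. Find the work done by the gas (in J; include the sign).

n = P₁V₁/(RT₁) = 133×26.4/(8.314×621) = 0.680 mol.
Isobaric: P stays 133 kPa; V/T = const ⇒ T₂ = 176 K, V₂ = 7.47 L.
W = PΔV = 133×(7.47−26.4) kPa·L = -2520 J.

-2520 J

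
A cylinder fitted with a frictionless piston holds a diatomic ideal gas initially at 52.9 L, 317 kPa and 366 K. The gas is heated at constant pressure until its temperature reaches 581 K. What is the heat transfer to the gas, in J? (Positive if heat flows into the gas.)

34500 J

n = P₁V₁/(RT₁) = 317×52.9/(8.314×366) = 5.51 mol.
Isobaric: P stays 317 kPa; V/T = const ⇒ T₂ = 581 K, V₂ = 84.0 L.
W = PΔV = 317×(84.0−52.9) kPa·L = 9850 J.
ΔU = nCvΔT = 5.51×20.8×(581−366) = 24600 J.
Q = ΔU + W = nCpΔT = 34500 J.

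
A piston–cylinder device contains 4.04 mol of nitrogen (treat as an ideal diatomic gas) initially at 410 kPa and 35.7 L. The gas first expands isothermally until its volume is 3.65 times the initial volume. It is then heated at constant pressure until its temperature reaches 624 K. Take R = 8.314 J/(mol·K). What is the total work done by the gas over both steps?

25300 J

T₁ = P₁V₁/(nR) = 410×35.7/(4.04×8.314) = 436 K.
Step 1 — Isothermal: T stays 436 K; PV = const ⇒ V₂ = 130 L, P₂ = 112 kPa.
ΔU = 0 (ideal gas, T constant).
W = nRT ln(V₂/V₁) = 4.04×8.314×436×ln(3.65) = 19000 J.
Q = ΔU + W = 19000 J.
State after step 1: P = 112 kPa, V = 130 L, T = 436 K.
Step 2 — Isobaric: P stays 112 kPa; V/T = const ⇒ T₂ = 624 K, V₂ = 187 L.
W = PΔV = 112×(187−130) kPa·L = 6320 J.
ΔU = nCvΔT = 4.04×20.8×(624−436) = 15800 J.
Q = ΔU + W = nCpΔT = 22100 J.
Net over both steps: W = 25300 J, Q = 41100 J, ΔU = 15800 J.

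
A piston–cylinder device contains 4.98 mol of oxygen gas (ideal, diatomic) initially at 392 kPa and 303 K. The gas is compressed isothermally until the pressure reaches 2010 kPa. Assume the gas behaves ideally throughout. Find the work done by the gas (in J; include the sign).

V₁ = nRT₁/P₁ = 4.98×8.314×303/392 = 32.0 L.
Isothermal: T stays 303 K; PV = const ⇒ V₂ = 6.24 L, P₂ = 2010 kPa.
W = nRT ln(V₂/V₁) = 4.98×8.314×303×ln(0.195) = -20500 J.

-20500 J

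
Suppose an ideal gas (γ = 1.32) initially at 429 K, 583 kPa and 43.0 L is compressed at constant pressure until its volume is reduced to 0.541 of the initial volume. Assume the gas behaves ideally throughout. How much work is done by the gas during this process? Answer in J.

-11500 J

n = P₁V₁/(RT₁) = 583×43.0/(8.314×429) = 7.03 mol.
Isobaric: P stays 583 kPa; V/T = const ⇒ T₂ = 232 K, V₂ = 23.3 L.
W = PΔV = 583×(23.3−43.0) kPa·L = -11500 J.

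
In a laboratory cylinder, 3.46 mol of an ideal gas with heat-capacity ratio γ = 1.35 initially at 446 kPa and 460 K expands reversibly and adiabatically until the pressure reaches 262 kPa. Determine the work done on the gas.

-4870 J

V₁ = nRT₁/P₁ = 3.46×8.314×460/446 = 29.7 L.
Adiabatic: T₂/T₁ = (P₂/P₁)^((γ−1)/γ) ⇒ T₂ = 460×(0.587)^0.259 = 401 K; V₂ = 44.0 L.
ΔU = nCvΔT = 3.46×23.8×(401−460) = -4870 J.
Q = 0 for an adiabatic process, so W = −ΔU = 4870 J.
Work done on the gas = −W_by = -4870 J.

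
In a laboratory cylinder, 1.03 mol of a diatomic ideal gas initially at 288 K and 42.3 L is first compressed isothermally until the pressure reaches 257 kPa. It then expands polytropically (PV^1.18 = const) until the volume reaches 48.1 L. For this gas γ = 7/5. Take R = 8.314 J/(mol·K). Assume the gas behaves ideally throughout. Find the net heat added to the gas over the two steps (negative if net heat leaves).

-1760 J

P₁ = nRT₁/V₁ = 1.03×8.314×288/42.3 = 58.3 kPa.
Step 1 — Isothermal: T stays 288 K; PV = const ⇒ V₂ = 9.60 L, P₂ = 257 kPa.
ΔU = 0 (ideal gas, T constant).
W = nRT ln(V₂/V₁) = 1.03×8.314×288×ln(0.227) = -3660 J.
Q = ΔU + W = -3660 J.
State after step 1: P = 257 kPa, V = 9.60 L, T = 288 K.
Step 2 — Polytropic n=1.18: T₂ = T₁(V₁/V₂)^(n−1) = 288×(0.200)^0.18 = 215 K; P₂ = P₁(V₁/V₂)^n = 38.4 kPa.
W = (P₁V₁−P₂V₂)/(n−1) = (257×9.60−38.4×48.1)/0.18 = 3450 J.
ΔU = nCvΔT = 1.03×20.8×(215−288) = -1550 J.
Q = ΔU + W = 1900 J.
Net over both steps: W = -208 J, Q = -1760 J, ΔU = -1550 J.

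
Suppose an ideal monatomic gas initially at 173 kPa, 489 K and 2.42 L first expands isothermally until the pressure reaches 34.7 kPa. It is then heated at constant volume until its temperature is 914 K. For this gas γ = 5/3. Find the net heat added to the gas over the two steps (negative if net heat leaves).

1220 J

n = P₁V₁/(RT₁) = 173×2.42/(8.314×489) = 0.103 mol.
Step 1 — Isothermal: T stays 489 K; PV = const ⇒ V₂ = 12.1 L, P₂ = 34.7 kPa.
ΔU = 0 (ideal gas, T constant).
W = nRT ln(V₂/V₁) = 0.103×8.314×489×ln(4.99) = 673 J.
Q = ΔU + W = 673 J.
State after step 1: P = 34.7 kPa, V = 12.1 L, T = 489 K.
Step 2 — Isochoric: V stays 12.1 L; P/T = const ⇒ T₂ = 914 K, P₂ = 64.9 kPa.
W = 0 (no volume change).
ΔU = nCvΔT = 0.103×12.5×(914−489) = 546 J.
Q = ΔU = 546 J.
Net over both steps: W = 673 J, Q = 1220 J, ΔU = 546 J.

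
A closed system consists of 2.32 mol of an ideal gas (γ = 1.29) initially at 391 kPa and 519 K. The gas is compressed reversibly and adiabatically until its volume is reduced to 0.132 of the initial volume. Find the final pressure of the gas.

V₁ = nRT₁/P₁ = 2.32×8.314×519/391 = 25.6 L.
Adiabatic: TV^(γ−1) = const ⇒ T₂ = 519×(7.58)^0.290 = 934 K; PV^γ = const ⇒ P₂ = 5330 kPa.

5330 kPa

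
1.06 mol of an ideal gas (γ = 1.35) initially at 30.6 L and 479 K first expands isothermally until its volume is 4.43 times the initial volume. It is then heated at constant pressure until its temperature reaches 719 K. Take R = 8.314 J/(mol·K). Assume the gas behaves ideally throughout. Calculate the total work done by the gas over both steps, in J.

P₁ = nRT₁/V₁ = 1.06×8.314×479/30.6 = 138 kPa.
Step 1 — Isothermal: T stays 479 K; PV = const ⇒ V₂ = 136 L, P₂ = 31.1 kPa.
ΔU = 0 (ideal gas, T constant).
W = nRT ln(V₂/V₁) = 1.06×8.314×479×ln(4.43) = 6280 J.
Q = ΔU + W = 6280 J.
State after step 1: P = 31.1 kPa, V = 136 L, T = 479 K.
Step 2 — Isobaric: P stays 31.1 kPa; V/T = const ⇒ T₂ = 719 K, V₂ = 203 L.
W = PΔV = 31.1×(203−136) kPa·L = 2120 J.
ΔU = nCvΔT = 1.06×23.8×(719−479) = 6040 J.
Q = ΔU + W = nCpΔT = 8160 J.
Net over both steps: W = 8400 J, Q = 14400 J, ΔU = 6040 J.

8400 J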